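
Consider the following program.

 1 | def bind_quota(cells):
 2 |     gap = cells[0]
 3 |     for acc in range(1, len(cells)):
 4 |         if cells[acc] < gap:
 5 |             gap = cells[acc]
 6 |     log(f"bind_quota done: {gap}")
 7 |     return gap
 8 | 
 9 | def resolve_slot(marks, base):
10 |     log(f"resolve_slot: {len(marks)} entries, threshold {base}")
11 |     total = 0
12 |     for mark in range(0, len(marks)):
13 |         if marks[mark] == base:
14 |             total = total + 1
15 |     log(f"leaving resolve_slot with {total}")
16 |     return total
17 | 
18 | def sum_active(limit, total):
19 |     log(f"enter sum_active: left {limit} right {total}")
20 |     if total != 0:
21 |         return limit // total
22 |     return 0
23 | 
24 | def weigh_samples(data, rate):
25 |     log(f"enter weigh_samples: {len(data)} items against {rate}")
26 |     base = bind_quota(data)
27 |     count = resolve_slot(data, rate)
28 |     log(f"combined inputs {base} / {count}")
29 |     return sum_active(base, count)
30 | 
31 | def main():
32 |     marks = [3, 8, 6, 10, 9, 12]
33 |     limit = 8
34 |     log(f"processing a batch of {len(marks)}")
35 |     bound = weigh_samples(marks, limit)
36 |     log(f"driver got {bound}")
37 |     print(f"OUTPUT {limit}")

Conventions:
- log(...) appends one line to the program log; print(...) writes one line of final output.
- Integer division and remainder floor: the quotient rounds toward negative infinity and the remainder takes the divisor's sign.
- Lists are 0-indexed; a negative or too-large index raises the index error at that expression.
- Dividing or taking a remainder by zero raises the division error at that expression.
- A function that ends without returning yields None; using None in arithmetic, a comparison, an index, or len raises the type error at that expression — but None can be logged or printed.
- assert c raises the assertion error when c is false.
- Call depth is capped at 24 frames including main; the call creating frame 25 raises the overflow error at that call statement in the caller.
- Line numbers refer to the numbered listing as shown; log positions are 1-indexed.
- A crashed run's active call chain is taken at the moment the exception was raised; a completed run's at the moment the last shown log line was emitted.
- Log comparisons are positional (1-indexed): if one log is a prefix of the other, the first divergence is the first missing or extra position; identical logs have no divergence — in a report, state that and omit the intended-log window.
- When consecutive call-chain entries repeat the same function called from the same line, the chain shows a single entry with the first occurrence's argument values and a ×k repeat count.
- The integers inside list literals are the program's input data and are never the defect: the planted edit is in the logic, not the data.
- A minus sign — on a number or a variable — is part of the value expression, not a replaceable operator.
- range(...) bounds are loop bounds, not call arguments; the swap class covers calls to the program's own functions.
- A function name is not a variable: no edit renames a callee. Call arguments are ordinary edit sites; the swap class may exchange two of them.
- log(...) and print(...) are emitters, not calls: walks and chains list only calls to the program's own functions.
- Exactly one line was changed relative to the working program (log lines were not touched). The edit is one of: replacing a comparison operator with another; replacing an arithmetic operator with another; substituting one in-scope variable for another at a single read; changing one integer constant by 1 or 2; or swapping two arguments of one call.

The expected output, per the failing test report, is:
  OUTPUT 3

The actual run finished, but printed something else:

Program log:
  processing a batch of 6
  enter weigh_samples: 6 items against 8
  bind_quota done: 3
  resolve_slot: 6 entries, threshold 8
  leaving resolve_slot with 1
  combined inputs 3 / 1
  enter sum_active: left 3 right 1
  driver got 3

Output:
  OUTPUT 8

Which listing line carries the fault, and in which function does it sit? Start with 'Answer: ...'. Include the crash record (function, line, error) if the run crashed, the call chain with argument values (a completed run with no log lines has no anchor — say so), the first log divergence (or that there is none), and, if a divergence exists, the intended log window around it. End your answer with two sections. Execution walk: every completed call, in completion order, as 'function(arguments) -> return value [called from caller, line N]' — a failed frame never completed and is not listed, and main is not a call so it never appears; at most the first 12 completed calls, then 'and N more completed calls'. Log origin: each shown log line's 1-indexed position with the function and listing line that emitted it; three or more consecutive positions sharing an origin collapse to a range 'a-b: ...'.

Answer: the defect is in main at line 37.
Key fact: No log line changed; the fault shows up purely in the output.
Call chain: main.
First divergence: there is none — every log position agrees.
Execution walk:
  bind_quota([3, 8, 6, 10, 9, 12]) -> 3  [called from weigh_samples, line 26]
  resolve_slot([3, 8, 6, 10, 9, 12], 8) -> 1  [called from weigh_samples, line 27]
  sum_active(3, 1) -> 3  [called from weigh_samples, line 29]
  weigh_samples([3, 8, 6, 10, 9, 12], 8) -> 3  [called from main, line 35]
Log origin:
  1: logged in main at line 34
  2: logged in weigh_samples at line 25
  3: logged in bind_quota at line 6
  4: logged in resolve_slot at line 10
  5: logged in resolve_slot at line 15
  6: logged in weigh_samples at line 28
  7: logged in sum_active at line 19
  8: logged in main at line 36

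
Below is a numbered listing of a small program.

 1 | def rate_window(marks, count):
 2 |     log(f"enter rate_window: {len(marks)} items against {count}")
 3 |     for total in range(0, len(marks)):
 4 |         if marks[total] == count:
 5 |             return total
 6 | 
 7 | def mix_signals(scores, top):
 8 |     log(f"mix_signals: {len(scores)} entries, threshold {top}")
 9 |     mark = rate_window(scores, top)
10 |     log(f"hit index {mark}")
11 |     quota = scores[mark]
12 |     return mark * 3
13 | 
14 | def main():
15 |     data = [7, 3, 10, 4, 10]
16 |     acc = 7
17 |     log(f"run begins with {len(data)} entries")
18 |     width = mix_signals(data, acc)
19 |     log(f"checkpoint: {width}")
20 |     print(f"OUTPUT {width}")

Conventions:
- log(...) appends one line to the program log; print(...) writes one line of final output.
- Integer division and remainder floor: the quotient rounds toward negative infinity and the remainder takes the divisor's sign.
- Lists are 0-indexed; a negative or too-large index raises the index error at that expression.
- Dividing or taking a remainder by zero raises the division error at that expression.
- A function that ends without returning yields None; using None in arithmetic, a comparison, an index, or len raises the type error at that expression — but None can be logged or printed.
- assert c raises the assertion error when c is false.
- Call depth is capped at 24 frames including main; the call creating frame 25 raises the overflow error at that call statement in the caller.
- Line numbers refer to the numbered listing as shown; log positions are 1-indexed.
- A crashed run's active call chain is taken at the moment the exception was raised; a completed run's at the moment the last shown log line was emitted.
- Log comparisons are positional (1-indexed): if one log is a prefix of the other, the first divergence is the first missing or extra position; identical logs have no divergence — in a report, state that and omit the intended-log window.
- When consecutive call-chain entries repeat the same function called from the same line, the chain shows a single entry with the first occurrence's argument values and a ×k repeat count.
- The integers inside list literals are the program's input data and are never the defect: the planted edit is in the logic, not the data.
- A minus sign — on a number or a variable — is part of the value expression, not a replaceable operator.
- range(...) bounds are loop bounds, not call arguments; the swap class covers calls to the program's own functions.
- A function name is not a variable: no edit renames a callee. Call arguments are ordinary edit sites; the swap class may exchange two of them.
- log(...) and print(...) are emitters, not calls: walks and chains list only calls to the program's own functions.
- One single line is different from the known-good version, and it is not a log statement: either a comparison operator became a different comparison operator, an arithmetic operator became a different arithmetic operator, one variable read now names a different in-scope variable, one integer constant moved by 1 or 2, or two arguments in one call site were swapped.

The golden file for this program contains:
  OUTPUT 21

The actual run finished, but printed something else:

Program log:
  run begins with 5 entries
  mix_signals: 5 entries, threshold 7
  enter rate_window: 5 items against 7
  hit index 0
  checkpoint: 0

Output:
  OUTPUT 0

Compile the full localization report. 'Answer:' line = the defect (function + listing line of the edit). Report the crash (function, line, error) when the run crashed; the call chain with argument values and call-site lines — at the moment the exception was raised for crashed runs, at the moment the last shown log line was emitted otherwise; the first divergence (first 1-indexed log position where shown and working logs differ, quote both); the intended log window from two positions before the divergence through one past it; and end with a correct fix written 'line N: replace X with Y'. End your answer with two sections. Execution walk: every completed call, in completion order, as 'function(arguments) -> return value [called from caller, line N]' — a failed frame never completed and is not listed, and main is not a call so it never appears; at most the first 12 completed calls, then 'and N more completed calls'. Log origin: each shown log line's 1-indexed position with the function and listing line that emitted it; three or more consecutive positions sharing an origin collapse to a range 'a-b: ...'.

Answer: the defect is in mix_signals at line 12.
The tell: The log first diverges at position 5: the faulty run prints 'checkpoint: 0' where the working version prints 'checkpoint: 21'.
Call chain: main.
First divergence: position 5; shown 'checkpoint: 0' vs intended 'checkpoint: 21'.
Intended log window:
  3: enter rate_window: 5 items against 7
  4: hit index 0
  5: checkpoint: 21
Execution walk:
  rate_window([7, 3, 10, 4, 10], 7) -> 0  [called from mix_signals, line 9]
  mix_signals([7, 3, 10, 4, 10], 7) -> 0  [called from main, line 18]
Log line origins:
  1: from main, line 17
  2: from mix_signals, line 8
  3: from rate_window, line 2
  4: from mix_signals, line 10
  5: from main, line 19
A correct fix: line 12: replace `mark` with `quota`.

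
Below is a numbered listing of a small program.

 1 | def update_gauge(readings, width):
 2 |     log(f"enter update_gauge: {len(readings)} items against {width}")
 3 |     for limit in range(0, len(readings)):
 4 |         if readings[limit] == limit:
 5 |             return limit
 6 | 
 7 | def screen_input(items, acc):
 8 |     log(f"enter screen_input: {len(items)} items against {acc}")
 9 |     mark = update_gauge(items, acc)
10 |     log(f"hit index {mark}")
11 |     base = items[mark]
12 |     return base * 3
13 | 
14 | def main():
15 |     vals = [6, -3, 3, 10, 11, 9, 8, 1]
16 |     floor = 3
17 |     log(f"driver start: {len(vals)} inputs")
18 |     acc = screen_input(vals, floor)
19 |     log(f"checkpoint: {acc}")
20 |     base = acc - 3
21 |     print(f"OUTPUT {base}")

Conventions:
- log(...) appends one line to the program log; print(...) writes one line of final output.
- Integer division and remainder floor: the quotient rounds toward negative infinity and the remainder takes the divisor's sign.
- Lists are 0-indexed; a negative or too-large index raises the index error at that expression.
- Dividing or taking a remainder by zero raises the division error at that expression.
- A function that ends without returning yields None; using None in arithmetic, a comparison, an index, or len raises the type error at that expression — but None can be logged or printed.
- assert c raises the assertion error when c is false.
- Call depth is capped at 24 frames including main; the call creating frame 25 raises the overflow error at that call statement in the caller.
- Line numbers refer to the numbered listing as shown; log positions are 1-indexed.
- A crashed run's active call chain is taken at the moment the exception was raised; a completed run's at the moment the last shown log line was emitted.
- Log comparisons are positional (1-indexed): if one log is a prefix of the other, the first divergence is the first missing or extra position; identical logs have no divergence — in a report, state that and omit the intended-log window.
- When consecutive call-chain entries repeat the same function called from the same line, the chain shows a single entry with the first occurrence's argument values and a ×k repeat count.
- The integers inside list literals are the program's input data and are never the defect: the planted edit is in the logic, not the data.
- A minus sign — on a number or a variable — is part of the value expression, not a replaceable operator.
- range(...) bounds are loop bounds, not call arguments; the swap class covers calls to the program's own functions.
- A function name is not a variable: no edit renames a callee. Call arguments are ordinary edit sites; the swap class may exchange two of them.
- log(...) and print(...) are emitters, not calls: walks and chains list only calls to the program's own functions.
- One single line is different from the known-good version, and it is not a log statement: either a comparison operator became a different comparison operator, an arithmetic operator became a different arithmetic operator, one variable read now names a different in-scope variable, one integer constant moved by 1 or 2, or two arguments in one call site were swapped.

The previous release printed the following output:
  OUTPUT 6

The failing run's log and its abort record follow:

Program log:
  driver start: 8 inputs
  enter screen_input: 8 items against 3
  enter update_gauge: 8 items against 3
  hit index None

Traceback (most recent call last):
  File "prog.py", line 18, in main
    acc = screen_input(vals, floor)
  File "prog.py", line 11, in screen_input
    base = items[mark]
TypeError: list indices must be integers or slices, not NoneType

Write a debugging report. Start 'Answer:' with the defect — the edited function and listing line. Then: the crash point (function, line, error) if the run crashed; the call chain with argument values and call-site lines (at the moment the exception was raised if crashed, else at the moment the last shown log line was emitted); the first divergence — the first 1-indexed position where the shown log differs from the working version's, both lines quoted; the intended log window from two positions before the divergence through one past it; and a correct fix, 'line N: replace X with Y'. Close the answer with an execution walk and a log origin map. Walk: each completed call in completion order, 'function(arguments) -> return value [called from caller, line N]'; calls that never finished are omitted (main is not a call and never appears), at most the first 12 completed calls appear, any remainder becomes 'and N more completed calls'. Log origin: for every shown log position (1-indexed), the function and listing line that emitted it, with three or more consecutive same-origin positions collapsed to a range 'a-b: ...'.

Answer: the defect is in update_gauge at line 4.
The tell: The earliest visible damage is log position 4 — 'hit index None' rather than the intended 'hit index 2'.
Crash: screen_input, line 11, TypeError.
Call chain: main -> screen_input([6, -3, 3, 10, 11, 9, 8, 1], 3) (called at line 18).
First divergence: at position 4 the run shows 'hit index None' where the working version logs 'hit index 2'.
Intended log window:
  2: enter screen_input: 8 items against 3
  3: enter update_gauge: 8 items against 3
  4: hit index 2
  5: checkpoint: 9
Execution walk:
  update_gauge([6, -3, 3, 10, 11, 9, 8, 1], 3) -> None  [called from screen_input, line 9]
Log line origins:
  1: logged in main at line 17
  2: logged in screen_input at line 8
  3: logged in update_gauge at line 2
  4: logged in screen_input at line 10
A correct fix: line 4: replace `readings[limit] == limit` with `readings[limit] == width`.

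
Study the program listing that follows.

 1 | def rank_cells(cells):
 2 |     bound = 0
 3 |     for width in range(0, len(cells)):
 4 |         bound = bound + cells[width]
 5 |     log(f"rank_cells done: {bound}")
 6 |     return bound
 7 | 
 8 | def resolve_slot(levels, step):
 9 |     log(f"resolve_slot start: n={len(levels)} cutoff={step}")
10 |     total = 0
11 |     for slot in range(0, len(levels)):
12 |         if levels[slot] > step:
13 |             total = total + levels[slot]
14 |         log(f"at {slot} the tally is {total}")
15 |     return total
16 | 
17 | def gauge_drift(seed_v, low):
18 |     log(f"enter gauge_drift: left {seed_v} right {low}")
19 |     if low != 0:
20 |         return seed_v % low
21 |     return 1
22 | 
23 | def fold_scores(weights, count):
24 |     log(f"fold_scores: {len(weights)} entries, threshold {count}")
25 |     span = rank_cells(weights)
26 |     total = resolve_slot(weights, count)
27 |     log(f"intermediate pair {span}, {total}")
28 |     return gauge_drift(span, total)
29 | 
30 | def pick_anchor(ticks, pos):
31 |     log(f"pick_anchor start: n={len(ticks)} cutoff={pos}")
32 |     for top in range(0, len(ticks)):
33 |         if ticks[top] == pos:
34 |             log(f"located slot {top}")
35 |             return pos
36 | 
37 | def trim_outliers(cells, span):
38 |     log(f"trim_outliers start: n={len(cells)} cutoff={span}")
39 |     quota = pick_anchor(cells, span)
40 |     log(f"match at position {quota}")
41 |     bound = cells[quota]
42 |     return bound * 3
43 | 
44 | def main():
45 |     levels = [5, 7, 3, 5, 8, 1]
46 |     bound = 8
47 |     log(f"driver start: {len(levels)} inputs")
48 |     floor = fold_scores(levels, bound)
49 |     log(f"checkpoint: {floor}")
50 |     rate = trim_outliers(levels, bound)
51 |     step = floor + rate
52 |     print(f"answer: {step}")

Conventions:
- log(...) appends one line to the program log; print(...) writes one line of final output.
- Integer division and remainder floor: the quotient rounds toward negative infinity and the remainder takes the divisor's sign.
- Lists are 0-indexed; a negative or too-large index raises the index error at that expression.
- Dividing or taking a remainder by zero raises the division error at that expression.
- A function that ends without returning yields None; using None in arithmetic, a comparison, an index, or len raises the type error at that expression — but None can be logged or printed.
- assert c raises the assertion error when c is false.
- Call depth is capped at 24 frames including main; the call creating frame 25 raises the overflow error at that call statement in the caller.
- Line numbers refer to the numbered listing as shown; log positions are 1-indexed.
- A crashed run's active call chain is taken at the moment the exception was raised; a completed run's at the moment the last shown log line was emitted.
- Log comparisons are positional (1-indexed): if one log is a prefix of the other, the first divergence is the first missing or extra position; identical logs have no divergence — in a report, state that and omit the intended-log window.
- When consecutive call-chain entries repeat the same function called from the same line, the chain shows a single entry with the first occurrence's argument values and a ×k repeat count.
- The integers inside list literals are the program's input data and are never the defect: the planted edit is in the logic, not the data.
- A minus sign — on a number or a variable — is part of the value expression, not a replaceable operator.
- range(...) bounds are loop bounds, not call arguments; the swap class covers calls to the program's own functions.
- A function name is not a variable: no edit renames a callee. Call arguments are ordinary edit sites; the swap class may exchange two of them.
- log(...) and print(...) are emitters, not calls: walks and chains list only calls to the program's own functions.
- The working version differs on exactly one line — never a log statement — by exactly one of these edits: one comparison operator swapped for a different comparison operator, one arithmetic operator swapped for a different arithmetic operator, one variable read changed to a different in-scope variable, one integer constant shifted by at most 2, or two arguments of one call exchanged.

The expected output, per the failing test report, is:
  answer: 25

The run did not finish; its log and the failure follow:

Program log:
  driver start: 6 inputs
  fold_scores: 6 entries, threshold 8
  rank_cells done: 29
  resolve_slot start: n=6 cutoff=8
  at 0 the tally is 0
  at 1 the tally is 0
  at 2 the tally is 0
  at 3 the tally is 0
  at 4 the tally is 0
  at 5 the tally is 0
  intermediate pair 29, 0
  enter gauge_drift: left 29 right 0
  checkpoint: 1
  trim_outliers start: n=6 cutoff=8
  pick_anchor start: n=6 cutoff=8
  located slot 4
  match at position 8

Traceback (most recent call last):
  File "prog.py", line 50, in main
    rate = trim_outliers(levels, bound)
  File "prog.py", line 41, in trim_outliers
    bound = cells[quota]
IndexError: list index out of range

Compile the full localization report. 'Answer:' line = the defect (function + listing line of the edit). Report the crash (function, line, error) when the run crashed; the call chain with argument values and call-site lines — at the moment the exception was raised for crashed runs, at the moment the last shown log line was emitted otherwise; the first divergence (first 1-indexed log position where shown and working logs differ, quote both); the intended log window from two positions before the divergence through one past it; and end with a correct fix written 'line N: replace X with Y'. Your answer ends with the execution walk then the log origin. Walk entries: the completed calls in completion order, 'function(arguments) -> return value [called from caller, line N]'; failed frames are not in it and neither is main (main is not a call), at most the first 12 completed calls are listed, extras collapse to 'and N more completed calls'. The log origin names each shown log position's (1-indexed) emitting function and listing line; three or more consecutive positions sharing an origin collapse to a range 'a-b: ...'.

Answer: the defect is in pick_anchor at line 35.
Core observation: At log position 17 the runs split — shown 'match at position 8', but the working version logs 'match at position 4'.
Crash: trim_outliers, line 41, IndexError.
Call chain: main -> trim_outliers([5, 7, 3, 5, 8, 1], 8) (called at line 50).
First divergence: at position 17 the run shows 'match at position 8' where the working version logs 'match at position 4'.
Intended log window:
  15: pick_anchor start: n=6 cutoff=8
  16: located slot 4
  17: match at position 4
Execution walk:
  rank_cells([5, 7, 3, 5, 8, 1]) -> 29  [called from fold_scores, line 25]
  resolve_slot([5, 7, 3, 5, 8, 1], 8) -> 0  [called from fold_scores, line 26]
  gauge_drift(29, 0) -> 1  [called from fold_scores, line 28]
  fold_scores([5, 7, 3, 5, 8, 1], 8) -> 1  [called from main, line 48]
  pick_anchor([5, 7, 3, 5, 8, 1], 8) -> 8  [called from trim_outliers, line 39]
Origin of each log line:
  1: logged in main at line 47
  2: logged in fold_scores at line 24
  3: logged in rank_cells at line 5
  4: logged in resolve_slot at line 9
  5-10: logged in resolve_slot at line 14
  11: logged in fold_scores at line 27
  12: logged in gauge_drift at line 18
  13: logged in main at line 49
  14: logged in trim_outliers at line 38
  15: logged in pick_anchor at line 31
  16: logged in pick_anchor at line 34
  17: logged in trim_outliers at line 40
A correct fix: line 35: replace `pos` with `top`.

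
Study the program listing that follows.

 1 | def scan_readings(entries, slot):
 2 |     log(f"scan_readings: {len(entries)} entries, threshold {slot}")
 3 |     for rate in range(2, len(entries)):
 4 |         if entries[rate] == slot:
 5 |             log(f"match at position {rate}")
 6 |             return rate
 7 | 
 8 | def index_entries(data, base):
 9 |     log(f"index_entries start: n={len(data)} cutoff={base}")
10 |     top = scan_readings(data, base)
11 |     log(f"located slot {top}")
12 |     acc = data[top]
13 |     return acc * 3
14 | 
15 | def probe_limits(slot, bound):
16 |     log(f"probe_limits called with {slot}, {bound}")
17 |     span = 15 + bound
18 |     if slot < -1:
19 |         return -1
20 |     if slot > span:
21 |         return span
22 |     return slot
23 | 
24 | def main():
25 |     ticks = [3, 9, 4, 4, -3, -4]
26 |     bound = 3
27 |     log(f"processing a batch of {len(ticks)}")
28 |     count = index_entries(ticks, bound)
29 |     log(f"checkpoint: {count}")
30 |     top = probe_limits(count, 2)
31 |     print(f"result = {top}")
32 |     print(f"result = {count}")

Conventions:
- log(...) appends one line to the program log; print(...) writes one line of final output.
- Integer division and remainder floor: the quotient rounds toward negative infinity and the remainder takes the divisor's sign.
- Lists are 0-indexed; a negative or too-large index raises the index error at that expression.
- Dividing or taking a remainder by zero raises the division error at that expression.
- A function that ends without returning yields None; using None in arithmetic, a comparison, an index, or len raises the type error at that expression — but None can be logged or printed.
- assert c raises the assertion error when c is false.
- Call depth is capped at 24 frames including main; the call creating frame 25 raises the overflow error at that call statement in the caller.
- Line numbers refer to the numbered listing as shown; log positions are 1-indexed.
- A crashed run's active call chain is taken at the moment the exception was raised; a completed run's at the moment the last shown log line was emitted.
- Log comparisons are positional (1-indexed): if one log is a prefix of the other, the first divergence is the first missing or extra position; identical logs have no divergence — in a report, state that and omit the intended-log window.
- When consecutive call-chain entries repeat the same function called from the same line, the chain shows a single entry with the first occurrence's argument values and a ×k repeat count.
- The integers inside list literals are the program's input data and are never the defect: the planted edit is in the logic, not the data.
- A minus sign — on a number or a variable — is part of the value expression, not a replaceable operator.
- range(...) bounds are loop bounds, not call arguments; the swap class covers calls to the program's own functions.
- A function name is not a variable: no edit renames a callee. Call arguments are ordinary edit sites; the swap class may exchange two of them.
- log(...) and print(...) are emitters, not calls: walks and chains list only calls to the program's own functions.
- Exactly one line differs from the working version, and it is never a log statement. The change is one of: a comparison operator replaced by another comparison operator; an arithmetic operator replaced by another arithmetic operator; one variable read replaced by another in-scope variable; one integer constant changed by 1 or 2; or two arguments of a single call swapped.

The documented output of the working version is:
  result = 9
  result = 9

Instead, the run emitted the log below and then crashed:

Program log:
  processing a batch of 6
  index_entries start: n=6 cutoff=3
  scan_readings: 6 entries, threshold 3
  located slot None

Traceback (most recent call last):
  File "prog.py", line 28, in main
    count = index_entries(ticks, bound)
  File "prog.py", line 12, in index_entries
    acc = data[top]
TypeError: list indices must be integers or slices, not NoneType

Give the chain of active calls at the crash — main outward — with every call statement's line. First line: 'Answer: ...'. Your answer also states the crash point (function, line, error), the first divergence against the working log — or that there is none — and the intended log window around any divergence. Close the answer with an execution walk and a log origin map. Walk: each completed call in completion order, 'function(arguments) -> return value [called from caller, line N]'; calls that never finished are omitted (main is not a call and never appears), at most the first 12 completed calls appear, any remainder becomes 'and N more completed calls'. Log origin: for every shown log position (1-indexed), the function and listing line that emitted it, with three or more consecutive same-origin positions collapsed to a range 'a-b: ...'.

Answer: main -> index_entries (called at line 28).
Key fact: Everything matches until log position 4, which reads 'located slot None' in place of 'match at position 0'.
Crash: index_entries, line 12, TypeError.
First divergence: position 4 — shown 'located slot None', intended 'match at position 0'.
Intended log window:
  2: index_entries start: n=6 cutoff=3
  3: scan_readings: 6 entries, threshold 3
  4: match at position 0
  5: located slot 0
Execution walk:
  scan_readings([3, 9, 4, 4, -3, -4], 3) -> None  [called from index_entries, line 10]
Log origins:
  1 — main, line 27
  2 — index_entries, line 9
  3 — scan_readings, line 2
  4 — index_entries, line 11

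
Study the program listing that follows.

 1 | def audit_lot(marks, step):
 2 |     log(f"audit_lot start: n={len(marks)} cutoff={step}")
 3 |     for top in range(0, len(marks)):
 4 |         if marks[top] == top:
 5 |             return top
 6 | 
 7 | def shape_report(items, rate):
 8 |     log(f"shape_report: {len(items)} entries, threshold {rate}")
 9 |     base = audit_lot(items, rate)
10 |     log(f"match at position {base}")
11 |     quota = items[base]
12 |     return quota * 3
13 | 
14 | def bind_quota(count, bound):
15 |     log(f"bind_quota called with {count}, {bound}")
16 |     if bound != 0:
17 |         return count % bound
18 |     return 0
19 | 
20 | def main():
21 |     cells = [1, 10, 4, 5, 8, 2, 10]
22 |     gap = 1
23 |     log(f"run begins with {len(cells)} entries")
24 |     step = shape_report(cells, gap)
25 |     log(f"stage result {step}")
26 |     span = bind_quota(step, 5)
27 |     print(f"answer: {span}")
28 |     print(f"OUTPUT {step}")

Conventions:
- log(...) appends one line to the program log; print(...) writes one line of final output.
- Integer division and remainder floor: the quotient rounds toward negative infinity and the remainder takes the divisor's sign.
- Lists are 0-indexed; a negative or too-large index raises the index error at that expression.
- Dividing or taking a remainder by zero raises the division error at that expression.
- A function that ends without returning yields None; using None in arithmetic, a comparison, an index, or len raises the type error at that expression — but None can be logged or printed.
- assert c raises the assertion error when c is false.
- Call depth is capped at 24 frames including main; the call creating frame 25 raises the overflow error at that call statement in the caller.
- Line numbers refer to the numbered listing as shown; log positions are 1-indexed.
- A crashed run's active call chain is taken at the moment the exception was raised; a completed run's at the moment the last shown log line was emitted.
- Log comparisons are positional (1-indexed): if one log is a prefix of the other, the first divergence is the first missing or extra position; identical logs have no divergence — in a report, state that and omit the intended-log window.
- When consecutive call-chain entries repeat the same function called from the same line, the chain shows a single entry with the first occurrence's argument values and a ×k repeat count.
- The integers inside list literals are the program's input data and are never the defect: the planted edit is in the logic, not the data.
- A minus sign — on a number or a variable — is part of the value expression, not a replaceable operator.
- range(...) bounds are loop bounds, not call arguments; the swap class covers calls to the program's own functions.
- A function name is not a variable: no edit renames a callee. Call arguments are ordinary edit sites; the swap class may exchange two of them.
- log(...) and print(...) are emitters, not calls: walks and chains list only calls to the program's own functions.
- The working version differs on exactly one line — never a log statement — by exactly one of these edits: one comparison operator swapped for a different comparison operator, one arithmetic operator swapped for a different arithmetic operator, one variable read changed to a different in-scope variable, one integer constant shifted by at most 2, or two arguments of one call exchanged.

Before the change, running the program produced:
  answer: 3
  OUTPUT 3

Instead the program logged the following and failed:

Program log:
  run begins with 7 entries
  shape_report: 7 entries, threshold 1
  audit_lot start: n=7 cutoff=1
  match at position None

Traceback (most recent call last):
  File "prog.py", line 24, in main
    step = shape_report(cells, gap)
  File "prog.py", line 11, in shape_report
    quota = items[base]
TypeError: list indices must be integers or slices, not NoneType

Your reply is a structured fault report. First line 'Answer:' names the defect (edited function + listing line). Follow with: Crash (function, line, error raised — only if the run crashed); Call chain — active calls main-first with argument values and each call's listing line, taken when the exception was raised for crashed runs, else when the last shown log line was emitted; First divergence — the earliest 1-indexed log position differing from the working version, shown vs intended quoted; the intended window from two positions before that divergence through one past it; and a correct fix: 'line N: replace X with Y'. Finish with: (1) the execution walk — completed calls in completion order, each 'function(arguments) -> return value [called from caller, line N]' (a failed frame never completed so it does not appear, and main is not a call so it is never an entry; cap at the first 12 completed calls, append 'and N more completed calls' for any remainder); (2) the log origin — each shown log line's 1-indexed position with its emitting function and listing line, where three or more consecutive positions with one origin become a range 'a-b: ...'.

Answer: the defect is in audit_lot at line 4.
Core observation: Position 4 is the first bad log line: 'match at position None' should read 'match at position 0'.
Crash: shape_report, line 11, TypeError.
Call chain: main -> shape_report([1, 10, 4, 5, 8, 2, 10], 1) (called at line 24).
First divergence: at position 4 the run shows 'match at position None' where the working version logs 'match at position 0'.
Intended log window:
  2: shape_report: 7 entries, threshold 1
  3: audit_lot start: n=7 cutoff=1
  4: match at position 0
  5: stage result 3
Execution walk:
  audit_lot([1, 10, 4, 5, 8, 2, 10], 1) -> None  [called from shape_report, line 9]
Log origin:
  1: from main, line 23
  2: from shape_report, line 8
  3: from audit_lot, line 2
  4: from shape_report, line 10
A correct fix: line 4: replace `marks[top] == top` with `marks[top] == step`.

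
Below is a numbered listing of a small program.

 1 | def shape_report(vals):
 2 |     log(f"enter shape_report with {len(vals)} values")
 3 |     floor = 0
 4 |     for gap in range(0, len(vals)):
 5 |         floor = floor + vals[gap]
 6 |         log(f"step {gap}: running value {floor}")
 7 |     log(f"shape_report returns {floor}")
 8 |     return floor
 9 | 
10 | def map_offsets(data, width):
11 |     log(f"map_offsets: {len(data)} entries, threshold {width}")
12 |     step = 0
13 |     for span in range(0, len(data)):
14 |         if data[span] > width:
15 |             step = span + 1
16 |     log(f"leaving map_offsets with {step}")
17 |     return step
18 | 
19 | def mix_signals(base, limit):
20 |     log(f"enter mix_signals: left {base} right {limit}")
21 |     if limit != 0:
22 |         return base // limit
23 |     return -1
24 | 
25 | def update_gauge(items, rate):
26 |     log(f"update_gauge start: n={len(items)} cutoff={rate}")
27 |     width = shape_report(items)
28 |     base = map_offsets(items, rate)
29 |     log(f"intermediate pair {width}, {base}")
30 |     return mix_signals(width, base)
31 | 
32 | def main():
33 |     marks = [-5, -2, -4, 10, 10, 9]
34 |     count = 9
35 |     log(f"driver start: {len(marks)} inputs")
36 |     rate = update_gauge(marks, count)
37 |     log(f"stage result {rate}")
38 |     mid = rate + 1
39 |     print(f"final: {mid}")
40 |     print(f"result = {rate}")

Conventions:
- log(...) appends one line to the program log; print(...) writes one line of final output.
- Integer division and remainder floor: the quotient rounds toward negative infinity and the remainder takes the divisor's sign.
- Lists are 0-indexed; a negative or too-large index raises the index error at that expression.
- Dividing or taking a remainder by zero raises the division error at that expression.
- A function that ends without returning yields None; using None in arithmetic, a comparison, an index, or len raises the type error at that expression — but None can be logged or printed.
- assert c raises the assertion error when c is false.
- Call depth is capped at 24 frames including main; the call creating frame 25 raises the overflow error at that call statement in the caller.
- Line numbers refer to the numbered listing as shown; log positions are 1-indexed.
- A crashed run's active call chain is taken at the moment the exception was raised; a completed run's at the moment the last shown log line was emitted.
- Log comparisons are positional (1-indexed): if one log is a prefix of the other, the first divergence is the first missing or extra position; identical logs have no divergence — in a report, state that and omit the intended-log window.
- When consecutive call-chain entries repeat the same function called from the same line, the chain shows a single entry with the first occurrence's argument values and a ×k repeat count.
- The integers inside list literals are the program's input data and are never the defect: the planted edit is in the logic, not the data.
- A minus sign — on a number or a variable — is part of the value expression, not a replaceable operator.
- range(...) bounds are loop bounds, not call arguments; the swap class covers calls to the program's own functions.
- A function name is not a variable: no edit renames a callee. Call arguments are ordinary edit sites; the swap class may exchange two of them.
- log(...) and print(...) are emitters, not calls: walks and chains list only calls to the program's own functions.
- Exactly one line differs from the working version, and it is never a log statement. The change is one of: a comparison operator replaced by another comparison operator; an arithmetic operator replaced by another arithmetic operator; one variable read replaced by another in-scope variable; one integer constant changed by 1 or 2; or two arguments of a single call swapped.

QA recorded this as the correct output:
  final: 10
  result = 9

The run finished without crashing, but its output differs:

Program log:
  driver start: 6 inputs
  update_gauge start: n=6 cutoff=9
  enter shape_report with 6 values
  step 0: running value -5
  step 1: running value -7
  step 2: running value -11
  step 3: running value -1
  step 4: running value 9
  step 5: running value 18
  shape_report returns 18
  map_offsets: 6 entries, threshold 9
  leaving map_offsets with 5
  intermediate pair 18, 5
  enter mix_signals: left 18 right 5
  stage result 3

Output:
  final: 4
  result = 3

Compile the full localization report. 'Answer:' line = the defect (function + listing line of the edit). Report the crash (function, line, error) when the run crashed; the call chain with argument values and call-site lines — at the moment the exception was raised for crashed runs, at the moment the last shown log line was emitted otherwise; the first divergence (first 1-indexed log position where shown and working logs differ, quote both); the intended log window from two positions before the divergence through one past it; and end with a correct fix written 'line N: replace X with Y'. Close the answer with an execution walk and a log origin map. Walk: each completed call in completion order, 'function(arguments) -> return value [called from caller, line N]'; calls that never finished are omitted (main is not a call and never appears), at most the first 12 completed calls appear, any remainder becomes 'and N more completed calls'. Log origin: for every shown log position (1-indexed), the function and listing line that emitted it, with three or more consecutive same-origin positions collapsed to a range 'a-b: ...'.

Answer: the defect is in map_offsets at line 15.
Key fact: At log position 12 the runs split — shown 'leaving map_offsets with 5', but the working version logs 'leaving map_offsets with 2'.
Call chain: main.
First divergence: position 12; shown 'leaving map_offsets with 5' vs intended 'leaving map_offsets with 2'.
Intended log window:
  10: shape_report returns 18
  11: map_offsets: 6 entries, threshold 9
  12: leaving map_offsets with 2
  13: intermediate pair 18, 2
Execution walk:
  shape_report([-5, -2, -4, 10, 10, 9]) -> 18  [called from update_gauge, line 27]
  map_offsets([-5, -2, -4, 10, 10, 9], 9) -> 5  [called from update_gauge, line 28]
  mix_signals(18, 5) -> 3  [called from update_gauge, line 30]
  update_gauge([-5, -2, -4, 10, 10, 9], 9) -> 3  [called from main, line 36]
Log line origins:
  1: from main, line 35
  2: from update_gauge, line 26
  3: from shape_report, line 2
  4-9: from shape_report, line 6
  10: from shape_report, line 7
  11: from map_offsets, line 11
  12: from map_offsets, line 16
  13: from update_gauge, line 29
  14: from mix_signals, line 20
  15: from main, line 37
A correct fix: line 15: replace `span` with `step`.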